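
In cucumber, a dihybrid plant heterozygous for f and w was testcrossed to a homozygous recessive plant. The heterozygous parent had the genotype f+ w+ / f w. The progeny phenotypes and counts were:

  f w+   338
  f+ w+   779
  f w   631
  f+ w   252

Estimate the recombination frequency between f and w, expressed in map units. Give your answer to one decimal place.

29.5 map units

The recombinant classes are f+ w and f w+: 252 + 338 = 590.
Recombination frequency = 590/2000 = 0.2950 ≈ 29.5%, i.e. 29.5 map units.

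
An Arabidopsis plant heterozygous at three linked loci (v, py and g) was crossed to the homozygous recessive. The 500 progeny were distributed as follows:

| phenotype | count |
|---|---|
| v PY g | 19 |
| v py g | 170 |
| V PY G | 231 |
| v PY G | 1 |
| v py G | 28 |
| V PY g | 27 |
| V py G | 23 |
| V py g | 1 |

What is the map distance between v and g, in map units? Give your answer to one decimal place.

11.4 map units

The two most frequent reciprocal classes, v py g and V PY G, are the parental types, so the F1 was v py g / V PY G.
The two rarest classes, V py g and v PY G, are the double crossovers. Comparing them with the parentals, only the v allele has switched, so v is the middle locus and the order is g – v – py.
Crossovers in the g–v interval produce the single-crossover classes v py G and V PY g (28 + 27 = 55) plus the double crossovers (2).
RF(g–v) = (55 + 2) / 500 = 57/500 = 0.1140 → 11.4 map units.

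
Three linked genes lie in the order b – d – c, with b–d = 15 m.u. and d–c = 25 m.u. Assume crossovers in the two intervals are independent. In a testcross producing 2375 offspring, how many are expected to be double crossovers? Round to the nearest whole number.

89

Map distances give recombination frequencies of 0.150 and 0.250 for the two intervals.
With no interference, expected double-crossover frequency = 0.150 × 0.250 = 0.03750.
Expected number = 0.03750 × 2375 = 89.06 ≈ 89.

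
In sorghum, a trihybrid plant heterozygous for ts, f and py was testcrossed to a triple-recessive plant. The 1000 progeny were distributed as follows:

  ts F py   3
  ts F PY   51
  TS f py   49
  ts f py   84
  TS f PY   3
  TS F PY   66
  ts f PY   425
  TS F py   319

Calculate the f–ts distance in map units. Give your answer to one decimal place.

10.6 map units

The two most frequent reciprocal classes, TS F py and ts f PY, are the parental types, so the F1 was TS F py / ts f PY.
The two rarest classes, ts F py and TS f PY, are the double crossovers. Comparing them with the parentals, only the ts allele has switched, so ts is the middle locus and the order is py – ts – f.
Crossovers in the ts–f interval produce the single-crossover classes TS f py and ts F PY (49 + 51 = 100) plus the double crossovers (6).
RF(ts–f) = (100 + 6) / 1000 = 106/1000 = 0.1060 → 10.6 map units.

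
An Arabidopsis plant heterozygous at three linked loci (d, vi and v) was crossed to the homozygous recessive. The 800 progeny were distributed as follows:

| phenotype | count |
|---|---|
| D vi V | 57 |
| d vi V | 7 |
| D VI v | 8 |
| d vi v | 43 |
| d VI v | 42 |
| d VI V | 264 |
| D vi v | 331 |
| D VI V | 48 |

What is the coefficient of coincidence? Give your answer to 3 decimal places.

The two most frequent reciprocal classes, d VI V and D vi v, are the parental types, so the F1 was d VI V / D vi v.
The two rarest classes, d vi V and D VI v, are the double crossovers. Comparing them with the parentals, only the vi allele has switched, so vi is the middle locus and the order is d – vi – v.
d–vi: (91 + 15)/800 = 0.1325; vi–v: (99 + 15)/800 = 0.1425.
Expected DCO frequency = 0.1325 × 0.1425 ≈ 0.01888; observed = 15/800 ≈ 0.01875.
Coefficient of coincidence = 0.01875/0.01888 ≈ 0.993.

0.993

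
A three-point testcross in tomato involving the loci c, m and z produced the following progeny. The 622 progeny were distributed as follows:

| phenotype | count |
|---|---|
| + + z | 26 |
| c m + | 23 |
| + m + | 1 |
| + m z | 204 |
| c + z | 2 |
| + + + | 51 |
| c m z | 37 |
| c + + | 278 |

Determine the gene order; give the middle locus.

z

The two most frequent reciprocal classes, c + + and + m z, are the parental types, so the F1 was c + + / + m z.
The two rarest classes, c + z and + m +, are the double crossovers. Comparing them with the parentals, only the z allele has switched, so z is the middle locus and the order is m – z – c.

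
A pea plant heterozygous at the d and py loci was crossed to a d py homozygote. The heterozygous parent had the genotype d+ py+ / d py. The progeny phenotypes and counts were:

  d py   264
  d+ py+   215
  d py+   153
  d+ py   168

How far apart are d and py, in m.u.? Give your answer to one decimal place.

40.1 m.u.

The recombinant classes are d+ py and d py+: 168 + 153 = 321.
Recombination frequency = 321/800 = 0.4012 ≈ 40.1%, i.e. 40.1 m.u.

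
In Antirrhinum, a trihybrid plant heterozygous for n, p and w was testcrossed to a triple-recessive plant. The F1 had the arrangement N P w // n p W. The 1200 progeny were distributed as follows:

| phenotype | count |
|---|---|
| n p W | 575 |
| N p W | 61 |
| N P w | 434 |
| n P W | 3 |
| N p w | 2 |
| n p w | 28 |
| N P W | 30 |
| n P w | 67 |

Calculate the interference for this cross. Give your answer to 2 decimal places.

0.28

The two rarest classes, N p w and n P W, are the double crossovers. Comparing them with the parentals, only the p allele has switched, so p is the middle locus and the order is n – p – w.
n–p: (128 + 5)/1200 = 0.1108; p–w: (58 + 5)/1200 = 0.0525.
Expected DCO frequency = 0.1108 × 0.0525 ≈ 0.00582; observed = 5/1200 ≈ 0.00417.
Coefficient of coincidence = 0.00417/0.00582 ≈ 0.72; interference = 1 − 0.72 = 0.28.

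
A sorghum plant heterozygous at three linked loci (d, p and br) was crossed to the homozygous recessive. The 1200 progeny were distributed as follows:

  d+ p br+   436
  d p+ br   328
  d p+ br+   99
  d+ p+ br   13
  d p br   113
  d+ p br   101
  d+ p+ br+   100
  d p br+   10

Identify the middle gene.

d

The two most frequent reciprocal classes, d p+ br and d+ p br+, are the parental types, so the F1 was d p+ br / d+ p br+.
The two rarest classes, d+ p+ br and d p br+, are the double crossovers. Comparing them with the parentals, only the d allele has switched, so d is the middle locus and the order is p – d – br.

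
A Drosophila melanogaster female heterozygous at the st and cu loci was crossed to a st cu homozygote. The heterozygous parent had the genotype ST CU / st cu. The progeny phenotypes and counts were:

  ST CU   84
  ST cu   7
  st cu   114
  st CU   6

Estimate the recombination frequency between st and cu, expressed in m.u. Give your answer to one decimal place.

6.2 m.u.

The recombinant classes are ST cu and st CU: 7 + 6 = 13.
Recombination frequency = 13/211 = 0.0616 ≈ 6.2%, i.e. 6.2 m.u.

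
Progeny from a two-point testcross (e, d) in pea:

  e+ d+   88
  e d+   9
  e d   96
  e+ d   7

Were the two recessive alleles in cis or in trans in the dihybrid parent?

The two most frequent classes are e+ d+ (88) and e d (96); these are the parental (non-recombinant) types.
So the F1 carried e+ d+ on one chromosome and e d on the other — the recessive alleles are on the same chromosome (cis / coupling).

cis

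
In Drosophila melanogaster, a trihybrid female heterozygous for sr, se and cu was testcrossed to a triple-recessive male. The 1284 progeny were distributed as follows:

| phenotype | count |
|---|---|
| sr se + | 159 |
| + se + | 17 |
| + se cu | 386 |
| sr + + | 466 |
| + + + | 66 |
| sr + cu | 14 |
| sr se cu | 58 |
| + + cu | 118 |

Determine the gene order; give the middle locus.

The two most frequent reciprocal classes, + se cu and sr + +, are the parental types, so the F1 was + se cu / sr + +.
The two rarest classes, + se + and sr + cu, are the double crossovers. Comparing them with the parentals, only the cu allele has switched, so cu is the middle locus and the order is se – cu – sr.

cu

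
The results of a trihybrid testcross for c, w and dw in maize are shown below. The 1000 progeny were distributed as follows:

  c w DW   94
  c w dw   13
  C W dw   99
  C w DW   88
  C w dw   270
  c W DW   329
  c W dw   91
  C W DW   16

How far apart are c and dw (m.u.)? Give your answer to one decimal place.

The two most frequent reciprocal classes, C w dw and c W DW, are the parental types, so the F1 was C w dw / c W DW.
The two rarest classes, c w dw and C W DW, are the double crossovers. Comparing them with the parentals, only the c allele has switched, so c is the middle locus and the order is w – c – dw.
Crossovers in the c–dw interval produce the single-crossover classes C w DW and c W dw (88 + 91 = 179) plus the double crossovers (29).
RF(c–dw) = (179 + 29) / 1000 = 208/1000 = 0.2080 → 20.8 m.u.

20.8 m.u.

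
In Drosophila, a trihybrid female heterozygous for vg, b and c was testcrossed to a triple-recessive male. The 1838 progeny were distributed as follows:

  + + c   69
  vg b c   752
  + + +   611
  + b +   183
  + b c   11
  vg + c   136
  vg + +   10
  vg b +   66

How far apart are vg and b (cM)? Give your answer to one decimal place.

18.5 cM

The two most frequent reciprocal classes, + + + and vg b c, are the parental types, so the F1 was + + + / vg b c.
The two rarest classes, vg + + and + b c, are the double crossovers. Comparing them with the parentals, only the vg allele has switched, so vg is the middle locus and the order is c – vg – b.
Crossovers in the vg–b interval produce the single-crossover classes + b + and vg + c (183 + 136 = 319) plus the double crossovers (21).
RF(vg–b) = (319 + 21) / 1838 = 340/1838 = 0.1850 → 18.5 cM.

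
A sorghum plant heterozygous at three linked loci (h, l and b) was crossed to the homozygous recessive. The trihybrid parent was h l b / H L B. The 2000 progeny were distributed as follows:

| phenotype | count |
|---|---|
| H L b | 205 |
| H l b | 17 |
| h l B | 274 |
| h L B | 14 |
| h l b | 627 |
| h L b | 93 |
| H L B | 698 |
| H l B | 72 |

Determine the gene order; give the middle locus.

h

The two rarest classes, H l b and h L B, are the double crossovers. Comparing them with the parentals, only the h allele has switched, so h is the middle locus and the order is b – h – l.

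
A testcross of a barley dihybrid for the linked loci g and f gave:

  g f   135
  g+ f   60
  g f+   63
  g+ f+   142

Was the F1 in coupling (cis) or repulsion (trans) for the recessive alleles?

The two most frequent classes are g+ f+ (142) and g f (135); these are the parental (non-recombinant) types.
So the F1 carried g+ f+ on one chromosome and g f on the other — the recessive alleles are on the same chromosome (cis / coupling).

cis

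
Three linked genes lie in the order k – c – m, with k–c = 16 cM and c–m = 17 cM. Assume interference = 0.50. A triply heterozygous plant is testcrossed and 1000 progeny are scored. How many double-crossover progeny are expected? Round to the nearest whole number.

Map distances give recombination frequencies of 0.160 and 0.170 for the two intervals.
With interference 0.50 (so coincidence = 0.50), expected double-crossover frequency = 0.160 × 0.170 × 0.50 = 0.01360.
Expected number = 0.01360 × 1000 = 13.60 ≈ 14.

14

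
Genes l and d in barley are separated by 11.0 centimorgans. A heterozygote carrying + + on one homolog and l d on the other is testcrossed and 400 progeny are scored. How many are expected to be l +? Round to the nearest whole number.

A map distance of 11.0 centimorgans corresponds to a recombination frequency of 0.110.
The F1 is + + / l d, so l + is a recombinant gamete class with expected frequency r/2 = 0.110/2 = 0.0550.
Expected number = 0.0550 × 400 = 22.00 ≈ 22.

22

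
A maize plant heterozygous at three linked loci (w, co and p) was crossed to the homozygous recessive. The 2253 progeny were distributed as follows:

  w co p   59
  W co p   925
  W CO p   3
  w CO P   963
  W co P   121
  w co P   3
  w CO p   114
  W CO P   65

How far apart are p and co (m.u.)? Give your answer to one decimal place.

The two most frequent reciprocal classes, W co p and w CO P, are the parental types, so the F1 was W co p / w CO P.
The two rarest classes, W CO p and w co P, are the double crossovers. Comparing them with the parentals, only the co allele has switched, so co is the middle locus and the order is p – co – w.
Crossovers in the p–co interval produce the single-crossover classes W co P and w CO p (121 + 114 = 235) plus the double crossovers (6).
RF(p–co) = (235 + 6) / 2253 = 241/2253 = 0.1070 → 10.7 m.u.

10.7 m.u.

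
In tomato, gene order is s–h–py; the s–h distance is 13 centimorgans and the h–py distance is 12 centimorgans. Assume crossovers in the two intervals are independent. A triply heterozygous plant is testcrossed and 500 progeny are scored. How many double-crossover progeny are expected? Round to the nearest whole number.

Map distances give recombination frequencies of 0.130 and 0.120 for the two intervals.
With no interference, expected double-crossover frequency = 0.130 × 0.120 = 0.01560.
Expected number = 0.01560 × 500 = 7.80 ≈ 8.

8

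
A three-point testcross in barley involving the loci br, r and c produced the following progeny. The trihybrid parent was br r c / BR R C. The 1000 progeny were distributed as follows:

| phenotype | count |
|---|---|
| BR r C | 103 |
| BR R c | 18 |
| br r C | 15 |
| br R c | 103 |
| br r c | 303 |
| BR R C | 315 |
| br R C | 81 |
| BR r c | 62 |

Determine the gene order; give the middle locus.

c

The two rarest classes, br r C and BR R c, are the double crossovers. Comparing them with the parentals, only the c allele has switched, so c is the middle locus and the order is br – c – r.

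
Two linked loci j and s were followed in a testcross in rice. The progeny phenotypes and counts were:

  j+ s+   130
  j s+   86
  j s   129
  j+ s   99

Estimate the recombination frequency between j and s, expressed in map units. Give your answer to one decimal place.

The two most frequent classes, j+ s+ (130) and j s (129), are the parental types, so the F1 was j+ s+ / j s.
The recombinant classes are j+ s and j s+: 99 + 86 = 185.
Recombination frequency = 185/444 = 0.4167 ≈ 41.7%, i.e. 41.7 map units.

41.7 map units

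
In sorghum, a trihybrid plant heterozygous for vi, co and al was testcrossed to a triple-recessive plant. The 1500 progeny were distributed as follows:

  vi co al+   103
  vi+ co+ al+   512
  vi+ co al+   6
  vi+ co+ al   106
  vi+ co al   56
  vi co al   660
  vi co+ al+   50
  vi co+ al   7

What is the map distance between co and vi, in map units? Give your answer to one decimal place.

The two most frequent reciprocal classes, vi+ co+ al+ and vi co al, are the parental types, so the F1 was vi+ co+ al+ / vi co al.
The two rarest classes, vi+ co al+ and vi co+ al, are the double crossovers. Comparing them with the parentals, only the co allele has switched, so co is the middle locus and the order is vi – co – al.
Crossovers in the vi–co interval produce the single-crossover classes vi co+ al+ and vi+ co al (50 + 56 = 106) plus the double crossovers (13).
RF(vi–co) = (106 + 13) / 1500 = 119/1500 = 0.0793 → 7.9 map units.

7.9 map units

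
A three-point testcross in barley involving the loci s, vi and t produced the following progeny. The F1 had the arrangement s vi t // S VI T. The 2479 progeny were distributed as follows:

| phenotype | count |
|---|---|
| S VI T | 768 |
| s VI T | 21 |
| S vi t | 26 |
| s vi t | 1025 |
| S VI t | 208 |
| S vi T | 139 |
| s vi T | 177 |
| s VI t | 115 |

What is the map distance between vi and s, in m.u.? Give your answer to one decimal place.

12.1 m.u.

The two rarest classes, S vi t and s VI T, are the double crossovers. Comparing them with the parentals, only the s allele has switched, so s is the middle locus and the order is t – s – vi.
Crossovers in the s–vi interval produce the single-crossover classes s VI t and S vi T (115 + 139 = 254) plus the double crossovers (47).
RF(s–vi) = (254 + 47) / 2479 = 301/2479 = 0.1214 → 12.1 m.u.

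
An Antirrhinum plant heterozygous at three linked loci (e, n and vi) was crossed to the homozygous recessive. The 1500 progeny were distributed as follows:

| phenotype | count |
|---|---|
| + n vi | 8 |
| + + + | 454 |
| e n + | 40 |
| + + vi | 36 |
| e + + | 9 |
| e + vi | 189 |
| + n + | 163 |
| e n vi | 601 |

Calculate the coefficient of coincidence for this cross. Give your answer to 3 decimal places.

The two most frequent reciprocal classes, + + + and e n vi, are the parental types, so the F1 was + + + / e n vi.
The two rarest classes, e + + and + n vi, are the double crossovers. Comparing them with the parentals, only the e allele has switched, so e is the middle locus and the order is vi – e – n.
vi–e: (76 + 17)/1500 = 0.0620; e–n: (352 + 17)/1500 = 0.2460.
Expected DCO frequency = 0.0620 × 0.2460 ≈ 0.01525; observed = 17/1500 ≈ 0.01133.
Coefficient of coincidence = 0.01133/0.01525 ≈ 0.743.

0.743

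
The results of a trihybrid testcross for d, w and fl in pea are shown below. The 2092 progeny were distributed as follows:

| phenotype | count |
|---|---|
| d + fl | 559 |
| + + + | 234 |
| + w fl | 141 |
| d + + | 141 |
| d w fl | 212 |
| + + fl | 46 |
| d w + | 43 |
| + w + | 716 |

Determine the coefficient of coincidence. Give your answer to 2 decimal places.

0.94

The two most frequent reciprocal classes, + w + and d + fl, are the parental types, so the F1 was + w + / d + fl.
The two rarest classes, d w + and + + fl, are the double crossovers. Comparing them with the parentals, only the d allele has switched, so d is the middle locus and the order is fl – d – w.
fl–d: (282 + 89)/2092 = 0.1773; d–w: (446 + 89)/2092 = 0.2557.
Expected DCO frequency = 0.1773 × 0.2557 ≈ 0.04534; observed = 89/2092 ≈ 0.04254.
Coefficient of coincidence = 0.04254/0.04534 ≈ 0.94.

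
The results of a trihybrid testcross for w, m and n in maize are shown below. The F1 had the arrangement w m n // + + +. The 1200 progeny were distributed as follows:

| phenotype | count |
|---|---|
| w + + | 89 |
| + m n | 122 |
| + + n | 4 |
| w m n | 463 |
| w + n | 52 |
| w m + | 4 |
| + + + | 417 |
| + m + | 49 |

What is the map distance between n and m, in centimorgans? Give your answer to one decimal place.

The two rarest classes, w m + and + + n, are the double crossovers. Comparing them with the parentals, only the n allele has switched, so n is the middle locus and the order is w – n – m.
Crossovers in the n–m interval produce the single-crossover classes w + n and + m + (52 + 49 = 101) plus the double crossovers (8).
RF(n–m) = (101 + 8) / 1200 = 109/1200 = 0.0908 → 9.1 centimorgans.

9.1 centimorgans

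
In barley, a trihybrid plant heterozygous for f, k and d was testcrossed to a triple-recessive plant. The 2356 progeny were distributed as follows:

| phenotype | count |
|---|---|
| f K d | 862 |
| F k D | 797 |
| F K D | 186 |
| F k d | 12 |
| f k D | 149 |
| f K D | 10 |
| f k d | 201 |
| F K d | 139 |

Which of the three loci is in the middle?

The two most frequent reciprocal classes, f K d and F k D, are the parental types, so the F1 was f K d / F k D.
The two rarest classes, f K D and F k d, are the double crossovers. Comparing them with the parentals, only the d allele has switched, so d is the middle locus and the order is k – d – f.

d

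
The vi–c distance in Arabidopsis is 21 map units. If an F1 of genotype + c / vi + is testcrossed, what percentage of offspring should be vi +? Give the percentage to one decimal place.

39.5%

A map distance of 21 map units corresponds to a recombination frequency of 0.210.
The F1 is + c / vi +, so vi + is a parental gamete class with expected frequency (1 − r)/2 = 0.790/2 = 0.3950.
That is 0.3950 = 39.5% of the progeny.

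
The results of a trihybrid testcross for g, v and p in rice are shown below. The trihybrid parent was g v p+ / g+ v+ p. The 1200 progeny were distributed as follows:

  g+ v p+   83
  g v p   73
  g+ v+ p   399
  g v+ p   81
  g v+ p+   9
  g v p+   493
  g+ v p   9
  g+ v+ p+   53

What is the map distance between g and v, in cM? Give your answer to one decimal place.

The two rarest classes, g v+ p+ and g+ v p, are the double crossovers. Comparing them with the parentals, only the v allele has switched, so v is the middle locus and the order is p – v – g.
Crossovers in the v–g interval produce the single-crossover classes g+ v p+ and g v+ p (83 + 81 = 164) plus the double crossovers (18).
RF(v–g) = (164 + 18) / 1200 = 182/1200 = 0.1517 → 15.2 cM.

15.2 cM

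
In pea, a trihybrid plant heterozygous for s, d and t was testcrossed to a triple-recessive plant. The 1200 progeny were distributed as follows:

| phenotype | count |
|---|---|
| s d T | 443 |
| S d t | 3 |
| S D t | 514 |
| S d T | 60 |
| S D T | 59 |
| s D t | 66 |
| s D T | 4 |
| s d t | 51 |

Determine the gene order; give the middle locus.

The two most frequent reciprocal classes, s d T and S D t, are the parental types, so the F1 was s d T / S D t.
The two rarest classes, s D T and S d t, are the double crossovers. Comparing them with the parentals, only the d allele has switched, so d is the middle locus and the order is s – d – t.

d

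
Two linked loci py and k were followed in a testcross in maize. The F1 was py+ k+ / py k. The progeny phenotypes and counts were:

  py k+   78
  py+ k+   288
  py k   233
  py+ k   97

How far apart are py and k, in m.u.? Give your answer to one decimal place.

The recombinant classes are py+ k and py k+: 97 + 78 = 175.
Recombination frequency = 175/696 = 0.2514 ≈ 25.1%, i.e. 25.1 m.u.

25.1 m.u.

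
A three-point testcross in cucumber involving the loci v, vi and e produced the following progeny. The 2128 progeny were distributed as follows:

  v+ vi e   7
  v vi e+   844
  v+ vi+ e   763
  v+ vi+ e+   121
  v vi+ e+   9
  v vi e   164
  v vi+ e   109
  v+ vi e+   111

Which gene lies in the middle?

vi

The two most frequent reciprocal classes, v+ vi+ e and v vi e+, are the parental types, so the F1 was v+ vi+ e / v vi e+.
The two rarest classes, v+ vi e and v vi+ e+, are the double crossovers. Comparing them with the parentals, only the vi allele has switched, so vi is the middle locus and the order is e – vi – v.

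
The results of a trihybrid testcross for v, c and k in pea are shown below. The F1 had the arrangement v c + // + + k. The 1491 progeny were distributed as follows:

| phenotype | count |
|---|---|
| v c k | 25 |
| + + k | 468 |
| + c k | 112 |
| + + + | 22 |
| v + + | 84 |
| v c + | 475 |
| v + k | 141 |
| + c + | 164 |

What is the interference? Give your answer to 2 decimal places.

0.18

The two rarest classes, v c k and + + +, are the double crossovers. Comparing them with the parentals, only the k allele has switched, so k is the middle locus and the order is c – k – v.
c–k: (196 + 47)/1491 = 0.1630; k–v: (305 + 47)/1491 = 0.2361.
Expected DCO frequency = 0.1630 × 0.2361 ≈ 0.03848; observed = 47/1491 ≈ 0.03152.
Coefficient of coincidence = 0.03152/0.03848 ≈ 0.82; interference = 1 − 0.82 = 0.18.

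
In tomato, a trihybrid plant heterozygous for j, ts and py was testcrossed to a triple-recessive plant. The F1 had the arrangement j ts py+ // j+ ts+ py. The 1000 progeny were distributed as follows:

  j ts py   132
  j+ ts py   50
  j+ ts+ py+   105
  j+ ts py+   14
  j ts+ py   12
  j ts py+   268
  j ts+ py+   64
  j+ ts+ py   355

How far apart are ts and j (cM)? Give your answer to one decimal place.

14.0 cM

The two rarest classes, j+ ts py+ and j ts+ py, are the double crossovers. Comparing them with the parentals, only the j allele has switched, so j is the middle locus and the order is py – j – ts.
Crossovers in the j–ts interval produce the single-crossover classes j ts+ py+ and j+ ts py (64 + 50 = 114) plus the double crossovers (26).
RF(j–ts) = (114 + 26) / 1000 = 140/1000 = 0.1400 → 14.0 cM.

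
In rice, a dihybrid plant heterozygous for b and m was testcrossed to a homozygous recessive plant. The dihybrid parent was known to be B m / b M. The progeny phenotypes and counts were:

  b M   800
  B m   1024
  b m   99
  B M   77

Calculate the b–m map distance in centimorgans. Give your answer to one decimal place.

The recombinant classes are B M and b m: 77 + 99 = 176.
Recombination frequency = 176/2000 = 0.0880 ≈ 8.8%, i.e. 8.8 centimorgans.

8.8 centimorgans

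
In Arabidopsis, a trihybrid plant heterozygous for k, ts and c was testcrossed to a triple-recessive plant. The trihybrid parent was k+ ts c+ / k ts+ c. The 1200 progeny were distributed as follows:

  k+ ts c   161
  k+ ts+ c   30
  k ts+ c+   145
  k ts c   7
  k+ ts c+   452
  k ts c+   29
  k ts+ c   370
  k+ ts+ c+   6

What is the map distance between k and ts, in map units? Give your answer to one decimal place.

6.0 map units

The two rarest classes, k+ ts+ c+ and k ts c, are the double crossovers. Comparing them with the parentals, only the ts allele has switched, so ts is the middle locus and the order is k – ts – c.
Crossovers in the k–ts interval produce the single-crossover classes k ts c+ and k+ ts+ c (29 + 30 = 59) plus the double crossovers (13).
RF(k–ts) = (59 + 13) / 1200 = 72/1200 = 0.0600 → 6.0 map units.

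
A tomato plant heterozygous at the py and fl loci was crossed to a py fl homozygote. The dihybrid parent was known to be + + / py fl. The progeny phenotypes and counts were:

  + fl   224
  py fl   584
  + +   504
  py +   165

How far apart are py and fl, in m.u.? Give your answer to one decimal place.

26.3 m.u.

The recombinant classes are + fl and py +: 224 + 165 = 389.
Recombination frequency = 389/1477 = 0.2634 ≈ 26.3%, i.e. 26.3 m.u.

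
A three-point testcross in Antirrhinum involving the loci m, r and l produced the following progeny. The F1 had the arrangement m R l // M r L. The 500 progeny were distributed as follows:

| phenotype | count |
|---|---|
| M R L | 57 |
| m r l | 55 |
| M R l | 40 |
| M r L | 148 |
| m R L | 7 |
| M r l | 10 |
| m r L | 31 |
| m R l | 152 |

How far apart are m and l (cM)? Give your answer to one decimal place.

The two rarest classes, m R L and M r l, are the double crossovers. Comparing them with the parentals, only the l allele has switched, so l is the middle locus and the order is r – l – m.
Crossovers in the l–m interval produce the single-crossover classes M R l and m r L (40 + 31 = 71) plus the double crossovers (17).
RF(l–m) = (71 + 17) / 500 = 88/500 = 0.1760 → 17.6 cM.

17.6 cM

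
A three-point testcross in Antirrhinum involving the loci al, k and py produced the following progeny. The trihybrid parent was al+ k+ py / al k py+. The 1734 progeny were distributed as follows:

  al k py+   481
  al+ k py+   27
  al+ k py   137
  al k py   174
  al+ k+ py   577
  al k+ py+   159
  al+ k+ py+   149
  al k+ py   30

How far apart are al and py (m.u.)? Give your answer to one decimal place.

The two rarest classes, al k+ py and al+ k py+, are the double crossovers. Comparing them with the parentals, only the al allele has switched, so al is the middle locus and the order is k – al – py.
Crossovers in the al–py interval produce the single-crossover classes al+ k+ py+ and al k py (149 + 174 = 323) plus the double crossovers (57).
RF(al–py) = (323 + 57) / 1734 = 380/1734 = 0.2191 → 21.9 m.u.

21.9 m.u.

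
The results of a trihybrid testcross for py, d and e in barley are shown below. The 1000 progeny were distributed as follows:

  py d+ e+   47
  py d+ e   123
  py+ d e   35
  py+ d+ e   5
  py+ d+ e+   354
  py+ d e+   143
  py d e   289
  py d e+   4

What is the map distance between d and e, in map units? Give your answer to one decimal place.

The two most frequent reciprocal classes, py d e and py+ d+ e+, are the parental types, so the F1 was py d e / py+ d+ e+.
The two rarest classes, py d e+ and py+ d+ e, are the double crossovers. Comparing them with the parentals, only the e allele has switched, so e is the middle locus and the order is d – e – py.
Crossovers in the d–e interval produce the single-crossover classes py d+ e and py+ d e+ (123 + 143 = 266) plus the double crossovers (9).
RF(d–e) = (266 + 9) / 1000 = 275/1000 = 0.2750 → 27.5 map units.

27.5 map units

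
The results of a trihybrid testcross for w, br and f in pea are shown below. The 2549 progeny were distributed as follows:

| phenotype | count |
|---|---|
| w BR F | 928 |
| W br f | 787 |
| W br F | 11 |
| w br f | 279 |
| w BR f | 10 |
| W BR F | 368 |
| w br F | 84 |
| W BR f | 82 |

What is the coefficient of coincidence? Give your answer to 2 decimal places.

0.43

The two most frequent reciprocal classes, w BR F and W br f, are the parental types, so the F1 was w BR F / W br f.
The two rarest classes, w BR f and W br F, are the double crossovers. Comparing them with the parentals, only the f allele has switched, so f is the middle locus and the order is br – f – w.
br–f: (166 + 21)/2549 = 0.0734; f–w: (647 + 21)/2549 = 0.2621.
Expected DCO frequency = 0.0734 × 0.2621 ≈ 0.01924; observed = 21/2549 ≈ 0.00824.
Coefficient of coincidence = 0.00824/0.01924 ≈ 0.43.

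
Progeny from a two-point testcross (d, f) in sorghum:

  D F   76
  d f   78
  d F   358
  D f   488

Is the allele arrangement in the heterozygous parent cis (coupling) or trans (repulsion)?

trans

The two most frequent classes are D f (488) and d F (358); these are the parental (non-recombinant) types.
So the F1 carried D f on one chromosome and d F on the other — the recessive alleles are on opposite chromosomes (trans / repulsion).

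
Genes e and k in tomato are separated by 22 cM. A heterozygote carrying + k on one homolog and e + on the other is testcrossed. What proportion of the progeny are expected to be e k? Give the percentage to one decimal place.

A map distance of 22 cM corresponds to a recombination frequency of 0.220.
The F1 is + k / e +, so e k is a recombinant gamete class with expected frequency r/2 = 0.220/2 = 0.1100.
That is 0.1100 = 11.0% of the progeny.

11.0%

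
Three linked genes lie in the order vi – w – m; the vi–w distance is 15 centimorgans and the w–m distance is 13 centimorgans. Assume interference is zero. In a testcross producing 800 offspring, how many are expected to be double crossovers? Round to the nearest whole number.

16

Map distances give recombination frequencies of 0.150 and 0.130 for the two intervals.
With no interference, expected double-crossover frequency = 0.150 × 0.130 = 0.01950.
Expected number = 0.01950 × 800 = 15.60 ≈ 16.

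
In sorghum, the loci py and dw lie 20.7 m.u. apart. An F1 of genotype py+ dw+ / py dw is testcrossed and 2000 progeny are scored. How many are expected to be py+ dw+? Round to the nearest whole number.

A map distance of 20.7 m.u. corresponds to a recombination frequency of 0.207.
The F1 is py+ dw+ / py dw, so py+ dw+ is a parental gamete class with expected frequency (1 − r)/2 = 0.793/2 = 0.3965.
Expected number = 0.3965 × 2000 = 793.00 ≈ 793.

793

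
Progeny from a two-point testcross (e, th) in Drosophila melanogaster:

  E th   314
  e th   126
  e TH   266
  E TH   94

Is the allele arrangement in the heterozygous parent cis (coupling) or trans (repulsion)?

The two most frequent classes are E th (314) and e TH (266); these are the parental (non-recombinant) types.
So the F1 carried E th on one chromosome and e TH on the other — the recessive alleles are on opposite chromosomes (trans / repulsion).

trans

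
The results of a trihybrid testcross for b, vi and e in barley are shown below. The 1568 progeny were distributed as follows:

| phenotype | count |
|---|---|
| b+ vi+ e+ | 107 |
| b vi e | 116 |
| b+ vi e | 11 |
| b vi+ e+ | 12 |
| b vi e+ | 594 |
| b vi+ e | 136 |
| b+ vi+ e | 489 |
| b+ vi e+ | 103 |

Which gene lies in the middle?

The two most frequent reciprocal classes, b+ vi+ e and b vi e+, are the parental types, so the F1 was b+ vi+ e / b vi e+.
The two rarest classes, b+ vi e and b vi+ e+, are the double crossovers. Comparing them with the parentals, only the vi allele has switched, so vi is the middle locus and the order is e – vi – b.

vi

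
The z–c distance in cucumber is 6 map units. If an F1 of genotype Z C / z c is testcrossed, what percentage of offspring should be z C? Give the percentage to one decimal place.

A map distance of 6 map units corresponds to a recombination frequency of 0.060.
The F1 is Z C / z c, so z C is a recombinant gamete class with expected frequency r/2 = 0.060/2 = 0.0300.
That is 0.0300 = 3.0% of the progeny.

3.0%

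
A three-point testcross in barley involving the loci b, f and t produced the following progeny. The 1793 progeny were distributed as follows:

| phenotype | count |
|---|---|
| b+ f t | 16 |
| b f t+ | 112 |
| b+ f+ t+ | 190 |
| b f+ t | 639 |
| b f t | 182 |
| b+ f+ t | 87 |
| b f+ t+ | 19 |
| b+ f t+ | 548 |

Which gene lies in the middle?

t

The two most frequent reciprocal classes, b+ f t+ and b f+ t, are the parental types, so the F1 was b+ f t+ / b f+ t.
The two rarest classes, b+ f t and b f+ t+, are the double crossovers. Comparing them with the parentals, only the t allele has switched, so t is the middle locus and the order is f – t – b.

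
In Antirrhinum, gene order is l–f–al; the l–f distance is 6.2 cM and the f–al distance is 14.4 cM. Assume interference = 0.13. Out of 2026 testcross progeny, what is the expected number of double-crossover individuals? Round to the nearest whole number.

Map distances give recombination frequencies of 0.062 and 0.144 for the two intervals.
With interference 0.13 (so coincidence = 0.87), expected double-crossover frequency = 0.062 × 0.144 × 0.87 = 0.00777.
Expected number = 0.00777 × 2026 = 15.74 ≈ 16.

16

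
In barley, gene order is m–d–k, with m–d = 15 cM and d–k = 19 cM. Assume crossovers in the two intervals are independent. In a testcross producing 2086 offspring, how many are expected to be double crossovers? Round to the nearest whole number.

Map distances give recombination frequencies of 0.150 and 0.190 for the two intervals.
With no interference, expected double-crossover frequency = 0.150 × 0.190 = 0.02850.
Expected number = 0.02850 × 2086 = 59.45 ≈ 59.

59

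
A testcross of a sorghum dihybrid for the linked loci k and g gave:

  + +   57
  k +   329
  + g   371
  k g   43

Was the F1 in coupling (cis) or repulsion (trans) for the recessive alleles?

The two most frequent classes are + g (371) and k + (329); these are the parental (non-recombinant) types.
So the F1 carried + g on one chromosome and k + on the other — the recessive alleles are on opposite chromosomes (trans / repulsion).

trans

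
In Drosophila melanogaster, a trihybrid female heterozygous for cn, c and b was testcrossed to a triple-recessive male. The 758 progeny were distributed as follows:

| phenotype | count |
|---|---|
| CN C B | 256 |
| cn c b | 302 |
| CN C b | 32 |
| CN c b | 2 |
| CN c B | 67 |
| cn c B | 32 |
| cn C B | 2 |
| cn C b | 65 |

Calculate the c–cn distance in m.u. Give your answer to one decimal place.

17.9 m.u.

The two most frequent reciprocal classes, cn c b and CN C B, are the parental types, so the F1 was cn c b / CN C B.
The two rarest classes, CN c b and cn C B, are the double crossovers. Comparing them with the parentals, only the cn allele has switched, so cn is the middle locus and the order is c – cn – b.
Crossovers in the c–cn interval produce the single-crossover classes cn C b and CN c B (65 + 67 = 132) plus the double crossovers (4).
RF(c–cn) = (132 + 4) / 758 = 136/758 = 0.1794 → 17.9 m.u.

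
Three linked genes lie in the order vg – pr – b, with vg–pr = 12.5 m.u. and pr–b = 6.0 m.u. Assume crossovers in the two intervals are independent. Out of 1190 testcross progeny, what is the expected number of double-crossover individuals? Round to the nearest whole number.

Map distances give recombination frequencies of 0.125 and 0.060 for the two intervals.
With no interference, expected double-crossover frequency = 0.125 × 0.060 = 0.00750.
Expected number = 0.00750 × 1190 = 8.92 ≈ 9.

9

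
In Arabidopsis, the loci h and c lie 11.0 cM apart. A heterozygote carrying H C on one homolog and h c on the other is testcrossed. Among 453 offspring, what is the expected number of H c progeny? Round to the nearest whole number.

A map distance of 11.0 cM corresponds to a recombination frequency of 0.110.
The F1 is H C / h c, so H c is a recombinant gamete class with expected frequency r/2 = 0.110/2 = 0.0550.
Expected number = 0.0550 × 453 = 24.91 ≈ 25.

25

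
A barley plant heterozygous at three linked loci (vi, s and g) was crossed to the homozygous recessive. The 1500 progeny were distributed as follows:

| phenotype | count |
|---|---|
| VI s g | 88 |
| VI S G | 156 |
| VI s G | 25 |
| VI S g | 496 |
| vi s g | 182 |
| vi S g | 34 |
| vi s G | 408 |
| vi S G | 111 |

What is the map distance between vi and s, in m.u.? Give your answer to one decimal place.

17.2 m.u.

The two most frequent reciprocal classes, VI S g and vi s G, are the parental types, so the F1 was VI S g / vi s G.
The two rarest classes, vi S g and VI s G, are the double crossovers. Comparing them with the parentals, only the vi allele has switched, so vi is the middle locus and the order is g – vi – s.
Crossovers in the vi–s interval produce the single-crossover classes VI s g and vi S G (88 + 111 = 199) plus the double crossovers (59).
RF(vi–s) = (199 + 59) / 1500 = 258/1500 = 0.1720 → 17.2 m.u.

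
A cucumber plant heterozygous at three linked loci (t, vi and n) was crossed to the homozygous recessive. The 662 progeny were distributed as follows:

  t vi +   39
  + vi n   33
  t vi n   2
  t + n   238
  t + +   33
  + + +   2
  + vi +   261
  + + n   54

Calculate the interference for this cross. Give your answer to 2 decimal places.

The two most frequent reciprocal classes, + vi + and t + n, are the parental types, so the F1 was + vi + / t + n.
The two rarest classes, + + + and t vi n, are the double crossovers. Comparing them with the parentals, only the vi allele has switched, so vi is the middle locus and the order is n – vi – t.
n–vi: (66 + 4)/662 = 0.1057; vi–t: (93 + 4)/662 = 0.1465.
Expected DCO frequency = 0.1057 × 0.1465 ≈ 0.01549; observed = 4/662 ≈ 0.00604.
Coefficient of coincidence = 0.00604/0.01549 ≈ 0.39; interference = 1 − 0.39 = 0.61.

0.61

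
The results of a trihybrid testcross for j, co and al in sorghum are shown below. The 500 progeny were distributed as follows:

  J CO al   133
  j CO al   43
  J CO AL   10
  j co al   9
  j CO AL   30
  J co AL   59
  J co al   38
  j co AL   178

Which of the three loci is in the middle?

al

The two most frequent reciprocal classes, j co AL and J CO al, are the parental types, so the F1 was j co AL / J CO al.
The two rarest classes, j co al and J CO AL, are the double crossovers. Comparing them with the parentals, only the al allele has switched, so al is the middle locus and the order is j – al – co.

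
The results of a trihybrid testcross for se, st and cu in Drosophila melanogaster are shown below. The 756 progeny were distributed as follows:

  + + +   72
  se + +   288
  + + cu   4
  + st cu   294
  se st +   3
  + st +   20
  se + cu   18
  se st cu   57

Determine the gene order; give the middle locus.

The two most frequent reciprocal classes, se + + and + st cu, are the parental types, so the F1 was se + + / + st cu.
The two rarest classes, se st + and + + cu, are the double crossovers. Comparing them with the parentals, only the st allele has switched, so st is the middle locus and the order is cu – st – se.

st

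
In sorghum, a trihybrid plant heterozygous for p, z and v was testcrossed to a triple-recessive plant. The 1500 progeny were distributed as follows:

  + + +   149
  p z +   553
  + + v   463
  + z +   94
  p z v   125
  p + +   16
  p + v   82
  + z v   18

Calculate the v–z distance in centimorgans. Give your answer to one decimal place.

20.5 centimorgans

The two most frequent reciprocal classes, + + v and p z +, are the parental types, so the F1 was + + v / p z +.
The two rarest classes, + z v and p + +, are the double crossovers. Comparing them with the parentals, only the z allele has switched, so z is the middle locus and the order is v – z – p.
Crossovers in the v–z interval produce the single-crossover classes + + + and p z v (149 + 125 = 274) plus the double crossovers (34).
RF(v–z) = (274 + 34) / 1500 = 308/1500 = 0.2053 → 20.5 centimorgans.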